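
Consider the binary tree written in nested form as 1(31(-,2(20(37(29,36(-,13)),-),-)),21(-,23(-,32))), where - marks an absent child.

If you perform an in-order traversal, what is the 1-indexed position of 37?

In-order visits the left subtree, then the node, then the right subtree.
At 1: go left to 31.
  At 31: no left child.
  Visit 31.
  At 31: go right to 2.
    At 2: go left to 20.
      At 20: go left to 37.
        At 37: go left to 29.
          29 is a leaf — visit 29.
        Visit 37.
        At 37: go right to 36.
          At 36: no left child.
          Visit 36.
          At 36: go right to 13.
            13 is a leaf — visit 13.
      Visit 20.
      At 20: no right child.
    Visit 2.
    At 2: no right child.
Visit 1.
At 1: go right to 21.
  At 21: no left child.
  Visit 21.
  At 21: go right to 23.
    At 23: no left child.
    Visit 23.
    At 23: go right to 32.
      32 is a leaf — visit 32.
Full in-order sequence: 31, 29, 37, 36, 13, 20, 2, 1, 21, 23, 32.

3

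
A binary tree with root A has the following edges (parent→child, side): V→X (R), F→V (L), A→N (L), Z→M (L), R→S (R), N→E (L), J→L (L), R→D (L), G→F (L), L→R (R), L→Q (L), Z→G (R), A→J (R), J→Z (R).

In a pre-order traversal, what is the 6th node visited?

Q

Pre-order visits the node, then its left subtree, then its right subtree.
Visit A.
At A: go left to N.
  Visit N.
  At N: go left to E.
    E is a leaf — visit E.
  At N: no right child.
At A: go right to J.
  Visit J.
  At J: go left to L.
    Visit L.
    At L: go left to Q.
      Q is a leaf — visit Q.
    At L: go right to R.
      Visit R.
      At R: go left to D.
        D is a leaf — visit D.
      At R: go right to S.
        S is a leaf — visit S.
  At J: go right to Z.
    Visit Z.
    At Z: go left to M.
      M is a leaf — visit M.
    At Z: go right to G.
      Visit G.
      At G: go left to F.
        Visit F.
        At F: go left to V.
          Visit V.
          At V: no left child.
          At V: go right to X.
            X is a leaf — visit X.
        At F: no right child.
      At G: no right child.
Full pre-order sequence: A, N, E, J, L, Q, R, D, S, Z, M, G, F, V, X.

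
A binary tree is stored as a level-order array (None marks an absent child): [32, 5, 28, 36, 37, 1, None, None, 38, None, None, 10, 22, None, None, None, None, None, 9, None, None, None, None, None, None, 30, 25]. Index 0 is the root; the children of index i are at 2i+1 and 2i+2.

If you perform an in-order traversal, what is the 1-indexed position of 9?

In-order visits the left subtree, then the node, then the right subtree.
At 32: go left to 5.
  At 5: go left to 36.
    At 36: no left child.
    Visit 36.
    At 36: go right to 38.
      At 38: no left child.
      Visit 38.
      At 38: go right to 9.
        9 is a leaf — visit 9.
  Visit 5.
  At 5: go right to 37.
    37 is a leaf — visit 37.
Visit 32.
At 32: go right to 28.
  At 28: go left to 1.
    At 1: go left to 10.
      10 is a leaf — visit 10.
    Visit 1.
    At 1: go right to 22.
      At 22: go left to 30.
        30 is a leaf — visit 30.
      Visit 22.
      At 22: go right to 25.
        25 is a leaf — visit 25.
  Visit 28.
  At 28: no right child.
Full in-order sequence: 36, 38, 9, 5, 37, 32, 10, 1, 30, 22, 25, 28.

3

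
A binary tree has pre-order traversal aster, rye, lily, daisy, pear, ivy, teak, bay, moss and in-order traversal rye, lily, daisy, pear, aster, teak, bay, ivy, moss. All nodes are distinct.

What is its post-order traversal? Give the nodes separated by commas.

pear, daisy, lily, rye, bay, teak, moss, ivy, aster

The first element of pre-order is the root; it splits in-order into left and right subtrees.
Root aster: left subtree has 4 nodes {rye, lily, daisy, pear}, right has 4 {teak, bay, ivy, moss}.
  Root rye: left subtree has 0 nodes { }, right has 3 {lily, daisy, pear}.
    Root lily: left subtree has 0 nodes { }, right has 2 {daisy, pear}.
      Root daisy: left subtree has 0 nodes { }, right has 1 {pear}.
  Root ivy: left subtree has 2 nodes {teak, bay}, right has 1 {moss}.
    Root teak: left subtree has 0 nodes { }, right has 1 {bay}.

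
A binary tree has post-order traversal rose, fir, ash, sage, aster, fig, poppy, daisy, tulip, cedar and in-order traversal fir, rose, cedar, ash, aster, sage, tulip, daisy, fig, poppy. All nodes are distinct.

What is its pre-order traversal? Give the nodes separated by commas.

cedar, fir, rose, tulip, aster, ash, sage, daisy, poppy, fig

The last element of post-order is the root; it splits in-order into left and right subtrees.
Root cedar: left subtree has 2 nodes {fir, rose}, right has 7 {ash, aster, sage, tulip, daisy, fig, poppy}.
  Root fir: left subtree has 0 nodes { }, right has 1 {rose}.
  Root tulip: left subtree has 3 nodes {ash, aster, sage}, right has 3 {daisy, fig, poppy}.
    Root aster: left subtree has 1 node {ash}, right has 1 {sage}.
    Root daisy: left subtree has 0 nodes { }, right has 2 {fig, poppy}.
      Root poppy: left subtree has 1 node {fig}, right has 0 { }.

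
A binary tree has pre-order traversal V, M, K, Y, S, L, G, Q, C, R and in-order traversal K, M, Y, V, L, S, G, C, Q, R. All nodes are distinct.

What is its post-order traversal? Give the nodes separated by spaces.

K Y M L C R Q G S V

The first element of pre-order is the root; it splits in-order into left and right subtrees.
Root V: left subtree has 3 nodes {K, M, Y}, right has 6 {L, S, G, C, Q, R}.
  Root M: left subtree has 1 node {K}, right has 1 {Y}.
  Root S: left subtree has 1 node {L}, right has 4 {G, C, Q, R}.
    Root G: left subtree has 0 nodes { }, right has 3 {C, Q, R}.
      Root Q: left subtree has 1 node {C}, right has 1 {R}.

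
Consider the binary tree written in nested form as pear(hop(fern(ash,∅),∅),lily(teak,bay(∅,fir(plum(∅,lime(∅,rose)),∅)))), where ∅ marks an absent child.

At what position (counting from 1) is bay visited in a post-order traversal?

Post-order visits the left subtree, then the right subtree, then the node.
At pear: go left to hop.
  At hop: go left to fern.
    At fern: go left to ash.
      ash is a leaf — visit ash.
    At fern: no right child.
    Visit fern.
  At hop: no right child.
  Visit hop.
At pear: go right to lily.
  At lily: go left to teak.
    teak is a leaf — visit teak.
  At lily: go right to bay.
    At bay: no left child.
    At bay: go right to fir.
      At fir: go left to plum.
        At plum: no left child.
        At plum: go right to lime.
          At lime: no left child.
          At lime: go right to rose.
            rose is a leaf — visit rose.
          Visit lime.
        Visit plum.
      At fir: no right child.
      Visit fir.
    Visit bay.
  Visit lily.
Visit pear.
Full post-order sequence: ash, fern, hop, teak, rose, lime, plum, fir, bay, lily, pear.

9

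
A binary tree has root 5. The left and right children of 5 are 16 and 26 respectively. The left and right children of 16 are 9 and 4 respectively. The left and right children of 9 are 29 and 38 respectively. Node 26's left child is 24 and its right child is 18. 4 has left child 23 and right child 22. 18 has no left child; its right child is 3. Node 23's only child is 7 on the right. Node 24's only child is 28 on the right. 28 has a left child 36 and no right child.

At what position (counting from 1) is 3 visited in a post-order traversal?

12

Post-order visits the left subtree, then the right subtree, then the node.
At 5: go left to 16.
  At 16: go left to 9.
    At 9: go left to 29.
      29 is a leaf — visit 29.
    At 9: go right to 38.
      38 is a leaf — visit 38.
    Visit 9.
  At 16: go right to 4.
    At 4: go left to 23.
      At 23: no left child.
      At 23: go right to 7.
        7 is a leaf — visit 7.
      Visit 23.
    At 4: go right to 22.
      22 is a leaf — visit 22.
    Visit 4.
  Visit 16.
At 5: go right to 26.
  At 26: go left to 24.
    At 24: no left child.
    At 24: go right to 28.
      At 28: go left to 36.
        36 is a leaf — visit 36.
      At 28: no right child.
      Visit 28.
    Visit 24.
  At 26: go right to 18.
    At 18: no left child.
    At 18: go right to 3.
      3 is a leaf — visit 3.
    Visit 18.
  Visit 26.
Visit 5.
Full post-order sequence: 29, 38, 9, 7, 23, 22, 4, 16, 36, 28, 24, 3, 18, 26, 5.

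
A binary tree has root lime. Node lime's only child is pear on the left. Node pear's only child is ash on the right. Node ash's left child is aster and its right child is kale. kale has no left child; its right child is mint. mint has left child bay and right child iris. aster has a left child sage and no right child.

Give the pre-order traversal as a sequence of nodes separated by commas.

lime, pear, ash, aster, sage, kale, mint, bay, iris

Pre-order visits the node, then its left subtree, then its right subtree.
Visit lime.
At lime: go left to pear.
  Visit pear.
  At pear: no left child.
  At pear: go right to ash.
    Visit ash.
    At ash: go left to aster.
      Visit aster.
      At aster: go left to sage.
        sage is a leaf — visit sage.
      At aster: no right child.
    At ash: go right to kale.
      Visit kale.
      At kale: no left child.
      At kale: go right to mint.
        Visit mint.
        At mint: go left to bay.
          bay is a leaf — visit bay.
        At mint: go right to iris.
          iris is a leaf — visit iris.
At lime: no right child.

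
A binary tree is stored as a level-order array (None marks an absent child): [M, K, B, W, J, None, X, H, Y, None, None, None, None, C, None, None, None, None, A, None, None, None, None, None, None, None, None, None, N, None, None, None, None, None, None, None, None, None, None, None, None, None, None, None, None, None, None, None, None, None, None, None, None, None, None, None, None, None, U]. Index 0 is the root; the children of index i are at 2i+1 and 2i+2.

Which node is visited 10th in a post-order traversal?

Post-order visits the left subtree, then the right subtree, then the node.
At M: go left to K.
  At K: go left to W.
    At W: go left to H.
      H is a leaf — visit H.
    At W: go right to Y.
      At Y: no left child.
      At Y: go right to A.
        A is a leaf — visit A.
      Visit Y.
    Visit W.
  At K: go right to J.
    J is a leaf — visit J.
  Visit K.
At M: go right to B.
  At B: no left child.
  At B: go right to X.
    At X: go left to C.
      At C: no left child.
      At C: go right to N.
        At N: no left child.
        At N: go right to U.
          U is a leaf — visit U.
        Visit N.
      Visit C.
    At X: no right child.
    Visit X.
  Visit B.
Visit M.
Full post-order sequence: H, A, Y, W, J, K, U, N, C, X, B, M.

X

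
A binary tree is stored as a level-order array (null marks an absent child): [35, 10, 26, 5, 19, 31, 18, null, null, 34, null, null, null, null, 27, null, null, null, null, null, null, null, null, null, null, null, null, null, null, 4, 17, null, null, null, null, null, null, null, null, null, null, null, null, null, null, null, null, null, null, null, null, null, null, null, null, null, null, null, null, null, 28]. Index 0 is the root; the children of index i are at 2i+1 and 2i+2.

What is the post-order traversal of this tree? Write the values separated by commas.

5, 34, 19, 10, 31, 28, 4, 17, 27, 18, 26, 35

Post-order visits the left subtree, then the right subtree, then the node.
At 35: go left to 10.
  At 10: go left to 5.
    5 is a leaf — visit 5.
  At 10: go right to 19.
    At 19: go left to 34.
      34 is a leaf — visit 34.
    At 19: no right child.
    Visit 19.
  Visit 10.
At 35: go right to 26.
  At 26: go left to 31.
    31 is a leaf — visit 31.
  At 26: go right to 18.
    At 18: no left child.
    At 18: go right to 27.
      At 27: go left to 4.
        At 4: no left child.
        At 4: go right to 28.
          28 is a leaf — visit 28.
        Visit 4.
      At 27: go right to 17.
        17 is a leaf — visit 17.
      Visit 27.
    Visit 18.
  Visit 26.
Visit 35.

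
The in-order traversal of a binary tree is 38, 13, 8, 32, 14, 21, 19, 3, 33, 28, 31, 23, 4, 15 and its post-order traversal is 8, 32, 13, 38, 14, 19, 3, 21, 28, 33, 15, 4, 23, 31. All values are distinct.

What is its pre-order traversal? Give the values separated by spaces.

The last element of post-order is the root; it splits in-order into left and right subtrees.
Root 31: left subtree has 10 nodes {38, 13, 8, 32, 14, 21, 19, 3, 33, 28}, right has 3 {23, 4, 15}.
  Root 33: left subtree has 8 nodes {38, 13, 8, 32, 14, 21, 19, 3}, right has 1 {28}.
    Root 21: left subtree has 5 nodes {38, 13, 8, 32, 14}, right has 2 {19, 3}.
      Root 14: left subtree has 4 nodes {38, 13, 8, 32}, right has 0 { }.
        Root 38: left subtree has 0 nodes { }, right has 3 {13, 8, 32}.
          Root 13: left subtree has 0 nodes { }, right has 2 {8, 32}.
            Root 32: left subtree has 1 node {8}, right has 0 { }.
      Root 3: left subtree has 1 node {19}, right has 0 { }.
  Root 23: left subtree has 0 nodes { }, right has 2 {4, 15}.
    Root 4: left subtree has 0 nodes { }, right has 1 {15}.

31 33 21 14 38 13 32 8 3 19 28 23 4 15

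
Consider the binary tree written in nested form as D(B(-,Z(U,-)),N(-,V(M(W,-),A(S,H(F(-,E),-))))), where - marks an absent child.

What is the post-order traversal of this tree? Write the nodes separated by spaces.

U Z B W M S E F H A V N D

Post-order visits the left subtree, then the right subtree, then the node.
At D: go left to B.
  At B: no left child.
  At B: go right to Z.
    At Z: go left to U.
      U is a leaf — visit U.
    At Z: no right child.
    Visit Z.
  Visit B.
At D: go right to N.
  At N: no left child.
  At N: go right to V.
    At V: go left to M.
      At M: go left to W.
        W is a leaf — visit W.
      At M: no right child.
      Visit M.
    At V: go right to A.
      At A: go left to S.
        S is a leaf — visit S.
      At A: go right to H.
        At H: go left to F.
          At F: no left child.
          At F: go right to E.
            E is a leaf — visit E.
          Visit F.
        At H: no right child.
        Visit H.
      Visit A.
    Visit V.
  Visit N.
Visit D.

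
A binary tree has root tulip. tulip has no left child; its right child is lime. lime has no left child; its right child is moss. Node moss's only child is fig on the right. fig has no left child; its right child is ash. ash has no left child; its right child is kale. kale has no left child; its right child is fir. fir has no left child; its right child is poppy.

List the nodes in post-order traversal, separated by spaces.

Post-order visits the left subtree, then the right subtree, then the node.
At tulip: no left child.
At tulip: go right to lime.
  At lime: no left child.
  At lime: go right to moss.
    At moss: no left child.
    At moss: go right to fig.
      At fig: no left child.
      At fig: go right to ash.
        At ash: no left child.
        At ash: go right to kale.
          At kale: no left child.
          At kale: go right to fir.
            At fir: no left child.
            At fir: go right to poppy.
              poppy is a leaf — visit poppy.
            Visit fir.
          Visit kale.
        Visit ash.
      Visit fig.
    Visit moss.
  Visit lime.
Visit tulip.

poppy fir kale ash fig moss lime tulip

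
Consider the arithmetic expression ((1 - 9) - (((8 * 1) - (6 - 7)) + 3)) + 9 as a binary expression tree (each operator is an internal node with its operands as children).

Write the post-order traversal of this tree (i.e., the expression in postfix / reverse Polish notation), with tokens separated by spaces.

Post-order on an expression tree gives postfix notation: for each operator, emit left operand, right operand, then the operator.

1 9 - 8 1 * 6 7 - - 3 + - 9 +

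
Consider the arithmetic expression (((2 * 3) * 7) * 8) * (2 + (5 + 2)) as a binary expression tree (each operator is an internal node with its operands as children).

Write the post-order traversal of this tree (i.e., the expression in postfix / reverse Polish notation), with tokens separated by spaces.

Post-order on an expression tree gives postfix notation: for each operator, emit left operand, right operand, then the operator.

2 3 * 7 * 8 * 2 5 2 + + *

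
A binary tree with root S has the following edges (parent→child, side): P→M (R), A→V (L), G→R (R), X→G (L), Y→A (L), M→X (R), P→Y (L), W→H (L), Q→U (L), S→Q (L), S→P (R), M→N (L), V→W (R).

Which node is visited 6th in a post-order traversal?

A

Post-order visits the left subtree, then the right subtree, then the node.
At S: go left to Q.
  At Q: go left to U.
    U is a leaf — visit U.
  At Q: no right child.
  Visit Q.
At S: go right to P.
  At P: go left to Y.
    At Y: go left to A.
      At A: go left to V.
        At V: no left child.
        At V: go right to W.
          At W: go left to H.
            H is a leaf — visit H.
          At W: no right child.
          Visit W.
        Visit V.
      At A: no right child.
      Visit A.
    At Y: no right child.
    Visit Y.
  At P: go right to M.
    At M: go left to N.
      N is a leaf — visit N.
    At M: go right to X.
      At X: go left to G.
        At G: no left child.
        At G: go right to R.
          R is a leaf — visit R.
        Visit G.
      At X: no right child.
      Visit X.
    Visit M.
  Visit P.
Visit S.
Full post-order sequence: U, Q, H, W, V, A, Y, N, R, G, X, M, P, S.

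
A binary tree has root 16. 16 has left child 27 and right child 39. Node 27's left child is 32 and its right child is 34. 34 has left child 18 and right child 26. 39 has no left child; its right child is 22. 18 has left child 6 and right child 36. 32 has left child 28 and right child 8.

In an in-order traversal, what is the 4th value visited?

27

In-order visits the left subtree, then the node, then the right subtree.
At 16: go left to 27.
  At 27: go left to 32.
    At 32: go left to 28.
      28 is a leaf — visit 28.
    Visit 32.
    At 32: go right to 8.
      8 is a leaf — visit 8.
  Visit 27.
  At 27: go right to 34.
    At 34: go left to 18.
      At 18: go left to 6.
        6 is a leaf — visit 6.
      Visit 18.
      At 18: go right to 36.
        36 is a leaf — visit 36.
    Visit 34.
    At 34: go right to 26.
      26 is a leaf — visit 26.
Visit 16.
At 16: go right to 39.
  At 39: no left child.
  Visit 39.
  At 39: go right to 22.
    22 is a leaf — visit 22.
Full in-order sequence: 28, 32, 8, 27, 6, 18, 36, 34, 26, 16, 39, 22.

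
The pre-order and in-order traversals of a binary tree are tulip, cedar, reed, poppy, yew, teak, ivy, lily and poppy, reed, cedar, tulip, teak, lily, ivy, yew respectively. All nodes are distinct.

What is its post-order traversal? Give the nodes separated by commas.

The first element of pre-order is the root; it splits in-order into left and right subtrees.
Root tulip: left subtree has 3 nodes {poppy, reed, cedar}, right has 4 {teak, lily, ivy, yew}.
  Root cedar: left subtree has 2 nodes {poppy, reed}, right has 0 { }.
    Root reed: left subtree has 1 node {poppy}, right has 0 { }.
  Root yew: left subtree has 3 nodes {teak, lily, ivy}, right has 0 { }.
    Root teak: left subtree has 0 nodes { }, right has 2 {lily, ivy}.
      Root ivy: left subtree has 1 node {lily}, right has 0 { }.

poppy, reed, cedar, lily, ivy, teak, yew, tulip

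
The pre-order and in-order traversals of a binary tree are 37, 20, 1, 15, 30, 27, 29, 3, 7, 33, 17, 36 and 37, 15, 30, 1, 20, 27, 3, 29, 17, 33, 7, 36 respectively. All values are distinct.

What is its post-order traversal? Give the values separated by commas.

The first element of pre-order is the root; it splits in-order into left and right subtrees.
Root 37: left subtree has 0 nodes { }, right has 11 {15, 30, 1, 20, 27, 3, 29, 17, 33, 7, 36}.
  Root 20: left subtree has 3 nodes {15, 30, 1}, right has 7 {27, 3, 29, 17, 33, 7, 36}.
    Root 1: left subtree has 2 nodes {15, 30}, right has 0 { }.
      Root 15: left subtree has 0 nodes { }, right has 1 {30}.
    Root 27: left subtree has 0 nodes { }, right has 6 {3, 29, 17, 33, 7, 36}.
      Root 29: left subtree has 1 node {3}, right has 4 {17, 33, 7, 36}.
        Root 7: left subtree has 2 nodes {17, 33}, right has 1 {36}.
          Root 33: left subtree has 1 node {17}, right has 0 { }.

30, 15, 1, 3, 17, 33, 36, 7, 29, 27, 20, 37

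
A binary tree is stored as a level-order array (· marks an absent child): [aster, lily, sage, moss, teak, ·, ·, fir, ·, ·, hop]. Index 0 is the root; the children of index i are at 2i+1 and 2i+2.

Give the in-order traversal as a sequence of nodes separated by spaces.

In-order visits the left subtree, then the node, then the right subtree.
At aster: go left to lily.
  At lily: go left to moss.
    At moss: go left to fir.
      fir is a leaf — visit fir.
    Visit moss.
    At moss: no right child.
  Visit lily.
  At lily: go right to teak.
    At teak: no left child.
    Visit teak.
    At teak: go right to hop.
      hop is a leaf — visit hop.
Visit aster.
At aster: go right to sage.
  sage is a leaf — visit sage.

fir moss lily teak hop aster sage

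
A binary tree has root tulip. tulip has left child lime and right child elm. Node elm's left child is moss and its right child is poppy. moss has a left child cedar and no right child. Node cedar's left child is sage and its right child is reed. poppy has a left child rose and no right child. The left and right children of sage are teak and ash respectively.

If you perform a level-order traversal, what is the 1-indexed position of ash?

11

Level-order visits nodes level by level from the root, left to right within each level.
Level 0: tulip
Level 1: lime, elm
Level 2: moss, poppy
Level 3: cedar, rose
Level 4: sage, reed
Level 5: teak, ash
Full level-order sequence: tulip, lime, elm, moss, poppy, cedar, rose, sage, reed, teak, ash.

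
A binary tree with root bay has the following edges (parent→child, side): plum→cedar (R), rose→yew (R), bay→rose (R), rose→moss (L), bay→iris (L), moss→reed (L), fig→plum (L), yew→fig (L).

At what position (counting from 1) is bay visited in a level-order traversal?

1

Level-order visits nodes level by level from the root, left to right within each level.
Level 0: bay
Level 1: iris, rose
Level 2: moss, yew
Level 3: reed, fig
Level 4: plum
Level 5: cedar
Full level-order sequence: bay, iris, rose, moss, yew, reed, fig, plum, cedar.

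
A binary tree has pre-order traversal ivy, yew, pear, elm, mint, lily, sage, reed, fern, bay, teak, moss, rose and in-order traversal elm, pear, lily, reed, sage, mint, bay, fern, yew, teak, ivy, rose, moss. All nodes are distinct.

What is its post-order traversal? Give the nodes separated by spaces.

elm reed sage lily bay fern mint pear teak yew rose moss ivy

The first element of pre-order is the root; it splits in-order into left and right subtrees.
Root ivy: left subtree has 10 nodes {elm, pear, lily, reed, sage, mint, bay, fern, yew, teak}, right has 2 {rose, moss}.
  Root yew: left subtree has 8 nodes {elm, pear, lily, reed, sage, mint, bay, fern}, right has 1 {teak}.
    Root pear: left subtree has 1 node {elm}, right has 6 {lily, reed, sage, mint, bay, fern}.
      Root mint: left subtree has 3 nodes {lily, reed, sage}, right has 2 {bay, fern}.
        Root lily: left subtree has 0 nodes { }, right has 2 {reed, sage}.
          Root sage: left subtree has 1 node {reed}, right has 0 { }.
        Root fern: left subtree has 1 node {bay}, right has 0 { }.
  Root moss: left subtree has 1 node {rose}, right has 0 { }.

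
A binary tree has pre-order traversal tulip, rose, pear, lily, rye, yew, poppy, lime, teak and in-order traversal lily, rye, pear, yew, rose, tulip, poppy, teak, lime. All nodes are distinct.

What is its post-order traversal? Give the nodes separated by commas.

The first element of pre-order is the root; it splits in-order into left and right subtrees.
Root tulip: left subtree has 5 nodes {lily, rye, pear, yew, rose}, right has 3 {poppy, teak, lime}.
  Root rose: left subtree has 4 nodes {lily, rye, pear, yew}, right has 0 { }.
    Root pear: left subtree has 2 nodes {lily, rye}, right has 1 {yew}.
      Root lily: left subtree has 0 nodes { }, right has 1 {rye}.
  Root poppy: left subtree has 0 nodes { }, right has 2 {teak, lime}.
    Root lime: left subtree has 1 node {teak}, right has 0 { }.

rye, lily, yew, pear, rose, teak, lime, poppy, tulip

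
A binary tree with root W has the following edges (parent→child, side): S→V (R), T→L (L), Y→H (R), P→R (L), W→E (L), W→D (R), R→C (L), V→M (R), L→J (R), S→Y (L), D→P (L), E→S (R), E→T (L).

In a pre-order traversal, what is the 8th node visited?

Pre-order visits the node, then its left subtree, then its right subtree.
Visit W.
At W: go left to E.
  Visit E.
  At E: go left to T.
    Visit T.
    At T: go left to L.
      Visit L.
      At L: no left child.
      At L: go right to J.
        J is a leaf — visit J.
    At T: no right child.
  At E: go right to S.
    Visit S.
    At S: go left to Y.
      Visit Y.
      At Y: no left child.
      At Y: go right to H.
        H is a leaf — visit H.
    At S: go right to V.
      Visit V.
      At V: no left child.
      At V: go right to M.
        M is a leaf — visit M.
At W: go right to D.
  Visit D.
  At D: go left to P.
    Visit P.
    At P: go left to R.
      Visit R.
      At R: go left to C.
        C is a leaf — visit C.
      At R: no right child.
    At P: no right child.
  At D: no right child.
Full pre-order sequence: W, E, T, L, J, S, Y, H, V, M, D, P, R, C.

H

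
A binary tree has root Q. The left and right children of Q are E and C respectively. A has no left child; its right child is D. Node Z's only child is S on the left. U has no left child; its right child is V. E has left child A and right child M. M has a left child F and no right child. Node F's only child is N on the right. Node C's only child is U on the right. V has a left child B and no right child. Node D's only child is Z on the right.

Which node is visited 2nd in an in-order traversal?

In-order visits the left subtree, then the node, then the right subtree.
At Q: go left to E.
  At E: go left to A.
    At A: no left child.
    Visit A.
    At A: go right to D.
      At D: no left child.
      Visit D.
      At D: go right to Z.
        At Z: go left to S.
          S is a leaf — visit S.
        Visit Z.
        At Z: no right child.
  Visit E.
  At E: go right to M.
    At M: go left to F.
      At F: no left child.
      Visit F.
      At F: go right to N.
        N is a leaf — visit N.
    Visit M.
    At M: no right child.
Visit Q.
At Q: go right to C.
  At C: no left child.
  Visit C.
  At C: go right to U.
    At U: no left child.
    Visit U.
    At U: go right to V.
      At V: go left to B.
        B is a leaf — visit B.
      Visit V.
      At V: no right child.
Full in-order sequence: A, D, S, Z, E, F, N, M, Q, C, U, B, V.

D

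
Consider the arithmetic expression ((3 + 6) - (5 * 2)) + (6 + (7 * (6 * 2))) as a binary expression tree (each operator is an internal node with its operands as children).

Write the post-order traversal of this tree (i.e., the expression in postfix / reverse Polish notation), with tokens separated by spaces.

Post-order on an expression tree gives postfix notation: for each operator, emit left operand, right operand, then the operator.

3 6 + 5 2 * - 6 7 6 2 * * + +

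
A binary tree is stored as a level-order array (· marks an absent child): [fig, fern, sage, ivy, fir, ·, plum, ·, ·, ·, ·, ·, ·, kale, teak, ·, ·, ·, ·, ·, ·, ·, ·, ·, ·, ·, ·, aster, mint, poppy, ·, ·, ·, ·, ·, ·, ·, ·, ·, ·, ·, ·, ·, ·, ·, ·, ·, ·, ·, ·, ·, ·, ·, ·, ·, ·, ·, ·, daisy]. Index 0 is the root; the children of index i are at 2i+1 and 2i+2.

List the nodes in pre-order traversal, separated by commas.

Pre-order visits the node, then its left subtree, then its right subtree.
Visit fig.
At fig: go left to fern.
  Visit fern.
  At fern: go left to ivy.
    ivy is a leaf — visit ivy.
  At fern: go right to fir.
    fir is a leaf — visit fir.
At fig: go right to sage.
  Visit sage.
  At sage: no left child.
  At sage: go right to plum.
    Visit plum.
    At plum: go left to kale.
      Visit kale.
      At kale: go left to aster.
        aster is a leaf — visit aster.
      At kale: go right to mint.
        Visit mint.
        At mint: no left child.
        At mint: go right to daisy.
          daisy is a leaf — visit daisy.
    At plum: go right to teak.
      Visit teak.
      At teak: go left to poppy.
        poppy is a leaf — visit poppy.
      At teak: no right child.

fig, fern, ivy, fir, sage, plum, kale, aster, mint, daisy, teak, poppy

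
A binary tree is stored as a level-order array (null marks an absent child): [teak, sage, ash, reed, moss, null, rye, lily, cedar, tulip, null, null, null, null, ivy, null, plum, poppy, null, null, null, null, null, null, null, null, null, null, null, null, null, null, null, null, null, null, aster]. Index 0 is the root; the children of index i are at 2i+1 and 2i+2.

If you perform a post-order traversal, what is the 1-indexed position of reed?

Post-order visits the left subtree, then the right subtree, then the node.
At teak: go left to sage.
  At sage: go left to reed.
    At reed: go left to lily.
      At lily: no left child.
      At lily: go right to plum.
        plum is a leaf — visit plum.
      Visit lily.
    At reed: go right to cedar.
      At cedar: go left to poppy.
        At poppy: no left child.
        At poppy: go right to aster.
          aster is a leaf — visit aster.
        Visit poppy.
      At cedar: no right child.
      Visit cedar.
    Visit reed.
  At sage: go right to moss.
    At moss: go left to tulip.
      tulip is a leaf — visit tulip.
    At moss: no right child.
    Visit moss.
  Visit sage.
At teak: go right to ash.
  At ash: no left child.
  At ash: go right to rye.
    At rye: no left child.
    At rye: go right to ivy.
      ivy is a leaf — visit ivy.
    Visit rye.
  Visit ash.
Visit teak.
Full post-order sequence: plum, lily, aster, poppy, cedar, reed, tulip, moss, sage, ivy, rye, ash, teak.

6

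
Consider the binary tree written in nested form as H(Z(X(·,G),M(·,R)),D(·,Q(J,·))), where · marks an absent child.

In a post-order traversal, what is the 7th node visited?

Q

Post-order visits the left subtree, then the right subtree, then the node.
At H: go left to Z.
  At Z: go left to X.
    At X: no left child.
    At X: go right to G.
      G is a leaf — visit G.
    Visit X.
  At Z: go right to M.
    At M: no left child.
    At M: go right to R.
      R is a leaf — visit R.
    Visit M.
  Visit Z.
At H: go right to D.
  At D: no left child.
  At D: go right to Q.
    At Q: go left to J.
      J is a leaf — visit J.
    At Q: no right child.
    Visit Q.
  Visit D.
Visit H.
Full post-order sequence: G, X, R, M, Z, J, Q, D, H.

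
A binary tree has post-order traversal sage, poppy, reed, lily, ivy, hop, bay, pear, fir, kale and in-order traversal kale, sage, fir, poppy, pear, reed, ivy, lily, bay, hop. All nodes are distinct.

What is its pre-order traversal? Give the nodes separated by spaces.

kale fir sage pear poppy bay ivy reed lily hop

The last element of post-order is the root; it splits in-order into left and right subtrees.
Root kale: left subtree has 0 nodes { }, right has 9 {sage, fir, poppy, pear, reed, ivy, lily, bay, hop}.
  Root fir: left subtree has 1 node {sage}, right has 7 {poppy, pear, reed, ivy, lily, bay, hop}.
    Root pear: left subtree has 1 node {poppy}, right has 5 {reed, ivy, lily, bay, hop}.
      Root bay: left subtree has 3 nodes {reed, ivy, lily}, right has 1 {hop}.
        Root ivy: left subtree has 1 node {reed}, right has 1 {lily}.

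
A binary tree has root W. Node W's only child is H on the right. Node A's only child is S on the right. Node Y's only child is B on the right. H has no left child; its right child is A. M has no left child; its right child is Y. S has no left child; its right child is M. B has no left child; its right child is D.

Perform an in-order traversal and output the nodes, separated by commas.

W, H, A, S, M, Y, B, D

In-order visits the left subtree, then the node, then the right subtree.
At W: no left child.
Visit W.
At W: go right to H.
  At H: no left child.
  Visit H.
  At H: go right to A.
    At A: no left child.
    Visit A.
    At A: go right to S.
      At S: no left child.
      Visit S.
      At S: go right to M.
        At M: no left child.
        Visit M.
        At M: go right to Y.
          At Y: no left child.
          Visit Y.
          At Y: go right to B.
            At B: no left child.
            Visit B.
            At B: go right to D.
              D is a leaf — visit D.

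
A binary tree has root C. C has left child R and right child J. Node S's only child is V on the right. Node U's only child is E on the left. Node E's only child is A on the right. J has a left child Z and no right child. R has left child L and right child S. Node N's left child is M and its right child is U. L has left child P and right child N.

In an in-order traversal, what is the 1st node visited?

P

In-order visits the left subtree, then the node, then the right subtree.
At C: go left to R.
  At R: go left to L.
    At L: go left to P.
      P is a leaf — visit P.
    Visit L.
    At L: go right to N.
      At N: go left to M.
        M is a leaf — visit M.
      Visit N.
      At N: go right to U.
        At U: go left to E.
          At E: no left child.
          Visit E.
          At E: go right to A.
            A is a leaf — visit A.
        Visit U.
        At U: no right child.
  Visit R.
  At R: go right to S.
    At S: no left child.
    Visit S.
    At S: go right to V.
      V is a leaf — visit V.
Visit C.
At C: go right to J.
  At J: go left to Z.
    Z is a leaf — visit Z.
  Visit J.
  At J: no right child.
Full in-order sequence: P, L, M, N, E, A, U, R, S, V, C, Z, J.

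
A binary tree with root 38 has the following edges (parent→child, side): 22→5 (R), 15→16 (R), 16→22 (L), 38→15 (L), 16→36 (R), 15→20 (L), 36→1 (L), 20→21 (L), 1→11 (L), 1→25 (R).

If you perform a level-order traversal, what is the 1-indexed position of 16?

Level-order visits nodes level by level from the root, left to right within each level.
Level 0: 38
Level 1: 15
Level 2: 20, 16
Level 3: 21, 22, 36
Level 4: 5, 1
Level 5: 11, 25
Full level-order sequence: 38, 15, 20, 16, 21, 22, 36, 5, 1, 11, 25.

4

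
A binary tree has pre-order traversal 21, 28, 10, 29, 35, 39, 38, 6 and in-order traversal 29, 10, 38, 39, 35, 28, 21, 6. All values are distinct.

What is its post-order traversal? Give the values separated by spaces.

29 38 39 35 10 28 6 21

The first element of pre-order is the root; it splits in-order into left and right subtrees.
Root 21: left subtree has 6 nodes {29, 10, 38, 39, 35, 28}, right has 1 {6}.
  Root 28: left subtree has 5 nodes {29, 10, 38, 39, 35}, right has 0 { }.
    Root 10: left subtree has 1 node {29}, right has 3 {38, 39, 35}.
      Root 35: left subtree has 2 nodes {38, 39}, right has 0 { }.
        Root 39: left subtree has 1 node {38}, right has 0 { }.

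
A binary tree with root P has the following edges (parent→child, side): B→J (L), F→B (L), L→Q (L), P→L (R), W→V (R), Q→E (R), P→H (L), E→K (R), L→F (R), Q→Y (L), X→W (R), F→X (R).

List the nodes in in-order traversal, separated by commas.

H, P, Y, Q, E, K, L, J, B, F, X, W, V

In-order visits the left subtree, then the node, then the right subtree.
At P: go left to H.
  H is a leaf — visit H.
Visit P.
At P: go right to L.
  At L: go left to Q.
    At Q: go left to Y.
      Y is a leaf — visit Y.
    Visit Q.
    At Q: go right to E.
      At E: no left child.
      Visit E.
      At E: go right to K.
        K is a leaf — visit K.
  Visit L.
  At L: go right to F.
    At F: go left to B.
      At B: go left to J.
        J is a leaf — visit J.
      Visit B.
      At B: no right child.
    Visit F.
    At F: go right to X.
      At X: no left child.
      Visit X.
      At X: go right to W.
        At W: no left child.
        Visit W.
        At W: go right to V.
          V is a leaf — visit V.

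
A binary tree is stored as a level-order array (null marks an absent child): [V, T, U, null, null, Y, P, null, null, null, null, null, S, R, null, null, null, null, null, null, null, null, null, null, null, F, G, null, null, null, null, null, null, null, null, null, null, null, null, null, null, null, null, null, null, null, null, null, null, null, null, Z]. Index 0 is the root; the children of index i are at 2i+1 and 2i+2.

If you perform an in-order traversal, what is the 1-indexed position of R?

9

In-order visits the left subtree, then the node, then the right subtree.
At V: go left to T.
  T is a leaf — visit T.
Visit V.
At V: go right to U.
  At U: go left to Y.
    At Y: no left child.
    Visit Y.
    At Y: go right to S.
      At S: go left to F.
        At F: go left to Z.
          Z is a leaf — visit Z.
        Visit F.
        At F: no right child.
      Visit S.
      At S: go right to G.
        G is a leaf — visit G.
  Visit U.
  At U: go right to P.
    At P: go left to R.
      R is a leaf — visit R.
    Visit P.
    At P: no right child.
Full in-order sequence: T, V, Y, Z, F, S, G, U, R, P.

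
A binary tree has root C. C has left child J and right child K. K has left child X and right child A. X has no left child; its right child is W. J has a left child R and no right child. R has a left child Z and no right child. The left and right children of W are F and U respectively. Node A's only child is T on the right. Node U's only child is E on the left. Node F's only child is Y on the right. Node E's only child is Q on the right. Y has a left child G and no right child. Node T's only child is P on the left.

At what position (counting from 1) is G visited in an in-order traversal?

7

In-order visits the left subtree, then the node, then the right subtree.
At C: go left to J.
  At J: go left to R.
    At R: go left to Z.
      Z is a leaf — visit Z.
    Visit R.
    At R: no right child.
  Visit J.
  At J: no right child.
Visit C.
At C: go right to K.
  At K: go left to X.
    At X: no left child.
    Visit X.
    At X: go right to W.
      At W: go left to F.
        At F: no left child.
        Visit F.
        At F: go right to Y.
          At Y: go left to G.
            G is a leaf — visit G.
          Visit Y.
          At Y: no right child.
      Visit W.
      At W: go right to U.
        At U: go left to E.
          At E: no left child.
          Visit E.
          At E: go right to Q.
            Q is a leaf — visit Q.
        Visit U.
        At U: no right child.
  Visit K.
  At K: go right to A.
    At A: no left child.
    Visit A.
    At A: go right to T.
      At T: go left to P.
        P is a leaf — visit P.
      Visit T.
      At T: no right child.
Full in-order sequence: Z, R, J, C, X, F, G, Y, W, E, Q, U, K, A, P, T.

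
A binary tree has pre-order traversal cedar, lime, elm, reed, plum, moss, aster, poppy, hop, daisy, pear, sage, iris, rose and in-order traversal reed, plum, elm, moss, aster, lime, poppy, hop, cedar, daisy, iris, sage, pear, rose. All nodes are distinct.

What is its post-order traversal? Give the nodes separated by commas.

The first element of pre-order is the root; it splits in-order into left and right subtrees.
Root cedar: left subtree has 8 nodes {reed, plum, elm, moss, aster, lime, poppy, hop}, right has 5 {daisy, iris, sage, pear, rose}.
  Root lime: left subtree has 5 nodes {reed, plum, elm, moss, aster}, right has 2 {poppy, hop}.
    Root elm: left subtree has 2 nodes {reed, plum}, right has 2 {moss, aster}.
      Root reed: left subtree has 0 nodes { }, right has 1 {plum}.
      Root moss: left subtree has 0 nodes { }, right has 1 {aster}.
    Root poppy: left subtree has 0 nodes { }, right has 1 {hop}.
  Root daisy: left subtree has 0 nodes { }, right has 4 {iris, sage, pear, rose}.
    Root pear: left subtree has 2 nodes {iris, sage}, right has 1 {rose}.
      Root sage: left subtree has 1 node {iris}, right has 0 { }.

plum, reed, aster, moss, elm, hop, poppy, lime, iris, sage, rose, pear, daisy, cedar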